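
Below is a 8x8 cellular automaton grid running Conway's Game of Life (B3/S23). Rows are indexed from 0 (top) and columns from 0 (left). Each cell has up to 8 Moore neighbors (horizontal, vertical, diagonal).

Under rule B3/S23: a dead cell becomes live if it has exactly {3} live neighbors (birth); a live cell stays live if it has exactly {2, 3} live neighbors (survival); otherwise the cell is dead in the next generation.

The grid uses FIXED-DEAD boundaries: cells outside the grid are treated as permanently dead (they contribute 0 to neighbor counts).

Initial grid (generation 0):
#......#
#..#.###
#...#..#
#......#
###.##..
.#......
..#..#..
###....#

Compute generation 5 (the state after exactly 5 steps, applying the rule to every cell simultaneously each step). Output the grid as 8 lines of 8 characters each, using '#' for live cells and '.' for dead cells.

Answer: ......#.
....#..#
.###...#
.##...#.
.#......
.#......
#.###...
.####...

Derivation:
Simulating step by step:
Generation 0 (given above): 24 live cells
Generation 1: 26 live cells
.......#
##..##.#
##..##.#
#..####.
#.#.....
#..###..
#.#.....
.##.....
Generation 2: 24 live cells
......#.
##..##.#
..#....#
#.##..#.
#.#...#.
#.###...
#.#.#...
.##.....
Generation 3: 26 live cells
.....##.
.#...#.#
#.#.##.#
..##..##
#...##..
#.#.##..
#...#...
.###....
Generation 4: 18 live cells
.....##.
.#.....#
..#.##.#
..#....#
..#.....
#.......
#...##..
.###....
Generation 5: 20 live cells
(generation 5 grid is the final answer)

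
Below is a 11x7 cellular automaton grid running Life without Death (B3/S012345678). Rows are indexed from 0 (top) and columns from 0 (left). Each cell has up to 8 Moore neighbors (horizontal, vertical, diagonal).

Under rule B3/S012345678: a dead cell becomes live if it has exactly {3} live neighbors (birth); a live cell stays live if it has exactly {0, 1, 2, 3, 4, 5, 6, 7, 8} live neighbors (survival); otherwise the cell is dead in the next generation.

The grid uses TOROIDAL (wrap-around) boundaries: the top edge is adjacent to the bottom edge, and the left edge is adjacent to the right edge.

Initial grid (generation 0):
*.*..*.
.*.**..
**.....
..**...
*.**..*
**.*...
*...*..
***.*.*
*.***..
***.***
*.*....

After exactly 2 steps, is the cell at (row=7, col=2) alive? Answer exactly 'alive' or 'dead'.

Simulating step by step:
Generation 0 (given above): 36 live cells
Generation 1: 45 live cells
*.*.***
.*.**.*
**..*..
..**..*
*.***.*
**.**..
*...**.
***.*.*
*.***..
***.***
*.*.*..
Generation 2: 46 live cells
*.*.***
.*.**.*
**..*.*
..**..*
*.***.*
**.**..
*...**.
***.*.*
*.***..
***.***
*.*.*..

Cell (7,2) at generation 2: 1 -> alive

Answer: alive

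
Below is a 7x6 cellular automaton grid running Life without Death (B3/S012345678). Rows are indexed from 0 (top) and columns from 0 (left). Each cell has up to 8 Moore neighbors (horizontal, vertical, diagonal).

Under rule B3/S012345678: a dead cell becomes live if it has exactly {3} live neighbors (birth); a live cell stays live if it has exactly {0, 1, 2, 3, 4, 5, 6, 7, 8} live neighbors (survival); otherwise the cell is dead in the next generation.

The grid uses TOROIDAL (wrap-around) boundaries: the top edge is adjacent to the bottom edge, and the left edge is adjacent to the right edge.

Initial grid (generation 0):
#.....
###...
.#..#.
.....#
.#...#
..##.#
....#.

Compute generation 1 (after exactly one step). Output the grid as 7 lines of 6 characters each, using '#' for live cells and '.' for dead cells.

Answer: #....#
###..#
.##.##
....##
.##..#
#.##.#
...###

Derivation:
Simulating step by step:
Generation 0 (given above): 13 live cells
Generation 1: 22 live cells
(generation 1 grid is the final answer)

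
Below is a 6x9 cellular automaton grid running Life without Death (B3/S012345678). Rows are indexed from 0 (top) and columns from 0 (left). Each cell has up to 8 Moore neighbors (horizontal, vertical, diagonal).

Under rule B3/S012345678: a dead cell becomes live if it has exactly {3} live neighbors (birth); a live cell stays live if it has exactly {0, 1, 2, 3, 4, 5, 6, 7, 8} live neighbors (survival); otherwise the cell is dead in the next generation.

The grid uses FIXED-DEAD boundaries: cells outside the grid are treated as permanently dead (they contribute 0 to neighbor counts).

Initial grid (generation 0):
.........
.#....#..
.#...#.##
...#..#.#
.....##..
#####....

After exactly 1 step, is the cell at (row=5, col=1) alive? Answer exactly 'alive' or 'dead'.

Answer: alive

Derivation:
Simulating step by step:
Generation 0 (given above): 16 live cells
Generation 1: 22 live cells
.........
.#....##.
.##..#.##
...##.#.#
.#...###.
######...

Cell (5,1) at generation 1: 1 -> alive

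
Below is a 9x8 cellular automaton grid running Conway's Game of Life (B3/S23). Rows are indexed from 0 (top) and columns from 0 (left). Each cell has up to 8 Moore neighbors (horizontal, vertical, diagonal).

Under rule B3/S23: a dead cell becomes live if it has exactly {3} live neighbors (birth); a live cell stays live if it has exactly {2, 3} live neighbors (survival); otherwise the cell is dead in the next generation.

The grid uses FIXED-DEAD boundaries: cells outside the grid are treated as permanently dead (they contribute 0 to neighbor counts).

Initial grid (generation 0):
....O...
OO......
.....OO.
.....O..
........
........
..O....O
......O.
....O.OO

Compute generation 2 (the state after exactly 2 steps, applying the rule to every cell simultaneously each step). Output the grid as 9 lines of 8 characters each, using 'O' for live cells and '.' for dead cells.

Simulating step by step:
Generation 0 (given above): 12 live cells
Generation 1: 10 live cells
........
.....O..
.....OO.
.....OO.
........
........
........
.....OO.
.....OOO
Generation 2: 9 live cells
(generation 2 grid is the final answer)

Answer: ........
.....OO.
....O...
.....OO.
........
........
........
.....O.O
.....O.O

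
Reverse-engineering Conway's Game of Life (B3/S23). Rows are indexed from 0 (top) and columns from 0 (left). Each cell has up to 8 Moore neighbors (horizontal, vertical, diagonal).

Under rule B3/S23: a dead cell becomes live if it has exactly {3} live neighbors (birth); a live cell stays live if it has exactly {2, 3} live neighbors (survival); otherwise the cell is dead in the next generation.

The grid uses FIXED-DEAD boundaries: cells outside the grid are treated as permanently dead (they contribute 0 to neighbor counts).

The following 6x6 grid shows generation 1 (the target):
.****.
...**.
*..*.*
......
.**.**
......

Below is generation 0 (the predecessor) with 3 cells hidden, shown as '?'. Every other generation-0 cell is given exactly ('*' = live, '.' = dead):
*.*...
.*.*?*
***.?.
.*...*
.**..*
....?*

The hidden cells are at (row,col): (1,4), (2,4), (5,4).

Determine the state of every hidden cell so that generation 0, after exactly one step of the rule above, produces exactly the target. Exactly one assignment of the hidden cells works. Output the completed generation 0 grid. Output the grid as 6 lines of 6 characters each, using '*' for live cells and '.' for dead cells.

Hidden generation-0 cells (in order): (1,4), (2,4), (5,4).
A hidden cell only influences target cells in its own 3x3 neighborhood. Try each of the 2^3 = 8 assignments, step the completed generation 0 forward once under B3/S23, and compare with the target:
  (1,4)=. (2,4)=. (5,4)=. -> step gives (0,3)='.' but target has '*' -> reject
  (1,4)=. (2,4)=. (5,4)=* -> step gives (0,3)='.' but target has '*' -> reject
  (1,4)=. (2,4)=* (5,4)=. -> step gives (0,3)='.' but target has '*' -> reject
  (1,4)=. (2,4)=* (5,4)=* -> step gives (0,3)='.' but target has '*' -> reject
  (1,4)=* (2,4)=. (5,4)=. -> step reproduces the target at every cell -> ACCEPT
  (1,4)=* (2,4)=. (5,4)=* -> step gives (4,4)='.' but target has '*' -> reject
  (1,4)=* (2,4)=* (5,4)=. -> step gives (1,3)='.' but target has '*' -> reject
  (1,4)=* (2,4)=* (5,4)=* -> step gives (1,3)='.' but target has '*' -> reject
Unique solution: (1,4)=live, (2,4)=dead, (5,4)=dead.
Check: live-neighbor counts of every cell in the completed generation 0:
132332
455321
344343
455221
222132
122121
Applying B3/S23 to generation 0 with these counts gives:
.****.
...**.
*..*.*
......
.**.**
......
which matches the target exactly.

Answer: *.*...
.*.***
***...
.*...*
.**..*
.....*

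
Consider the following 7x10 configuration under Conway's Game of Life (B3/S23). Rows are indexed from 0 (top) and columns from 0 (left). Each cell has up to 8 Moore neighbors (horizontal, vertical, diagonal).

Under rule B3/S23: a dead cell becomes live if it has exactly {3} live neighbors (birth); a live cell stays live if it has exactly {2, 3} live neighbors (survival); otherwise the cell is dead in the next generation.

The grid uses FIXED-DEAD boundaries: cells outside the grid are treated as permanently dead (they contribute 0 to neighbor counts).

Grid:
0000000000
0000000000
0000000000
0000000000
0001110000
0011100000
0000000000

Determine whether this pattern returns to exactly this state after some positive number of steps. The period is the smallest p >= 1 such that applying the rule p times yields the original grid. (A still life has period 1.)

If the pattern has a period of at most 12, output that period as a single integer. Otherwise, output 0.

Answer: 2

Derivation:
Simulating and comparing each generation to the original:
Gen 0 (original, given above): 6 live cells
Gen 1: 6 live cells, differs from original
Gen 2: 6 live cells, MATCHES original -> period = 2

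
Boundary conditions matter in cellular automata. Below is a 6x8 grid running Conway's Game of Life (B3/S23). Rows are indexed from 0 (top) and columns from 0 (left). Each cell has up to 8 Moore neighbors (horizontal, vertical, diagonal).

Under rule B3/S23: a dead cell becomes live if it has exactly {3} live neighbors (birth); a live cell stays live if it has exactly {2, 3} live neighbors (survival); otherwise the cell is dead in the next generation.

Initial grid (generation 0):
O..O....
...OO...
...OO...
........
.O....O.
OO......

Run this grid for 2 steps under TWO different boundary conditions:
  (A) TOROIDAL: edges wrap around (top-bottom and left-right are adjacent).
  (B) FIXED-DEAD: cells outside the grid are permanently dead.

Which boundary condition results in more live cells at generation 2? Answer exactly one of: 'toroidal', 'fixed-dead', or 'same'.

Answer: fixed-dead

Derivation:
Under TOROIDAL boundary, generation 2:
.......O
........
...O....
........
..O....O
.......O
Population = 5

Under FIXED-DEAD boundary, generation 2:
...O....
..O.....
...O....
........
OO......
OO......
Population = 7

Comparison: toroidal=5, fixed-dead=7 -> fixed-dead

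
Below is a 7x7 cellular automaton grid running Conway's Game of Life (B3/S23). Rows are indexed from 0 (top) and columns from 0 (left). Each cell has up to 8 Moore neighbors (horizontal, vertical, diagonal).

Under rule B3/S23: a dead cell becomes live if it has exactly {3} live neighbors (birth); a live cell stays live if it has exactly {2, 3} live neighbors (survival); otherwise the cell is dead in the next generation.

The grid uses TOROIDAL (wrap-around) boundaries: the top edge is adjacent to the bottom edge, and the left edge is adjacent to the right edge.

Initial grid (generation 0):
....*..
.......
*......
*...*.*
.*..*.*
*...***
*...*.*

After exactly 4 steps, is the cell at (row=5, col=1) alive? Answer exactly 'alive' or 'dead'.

Answer: alive

Derivation:
Simulating step by step:
Generation 0 (given above): 15 live cells
Generation 1: 14 live cells
.....*.
.......
*.....*
.*....*
.*.**..
.*.**..
*..**..
Generation 2: 18 live cells
....*..
......*
*.....*
.**..**
.*.***.
**...*.
..**.*.
Generation 3: 19 live cells
...***.
*....**
.*.....
.***...
...*...
**...*.
.***.**
Generation 4: 18 live cells
.*.*...
*....**
.*....*
.*.*...
*..**..
**.*.*.
.*.*...

Cell (5,1) at generation 4: 1 -> alive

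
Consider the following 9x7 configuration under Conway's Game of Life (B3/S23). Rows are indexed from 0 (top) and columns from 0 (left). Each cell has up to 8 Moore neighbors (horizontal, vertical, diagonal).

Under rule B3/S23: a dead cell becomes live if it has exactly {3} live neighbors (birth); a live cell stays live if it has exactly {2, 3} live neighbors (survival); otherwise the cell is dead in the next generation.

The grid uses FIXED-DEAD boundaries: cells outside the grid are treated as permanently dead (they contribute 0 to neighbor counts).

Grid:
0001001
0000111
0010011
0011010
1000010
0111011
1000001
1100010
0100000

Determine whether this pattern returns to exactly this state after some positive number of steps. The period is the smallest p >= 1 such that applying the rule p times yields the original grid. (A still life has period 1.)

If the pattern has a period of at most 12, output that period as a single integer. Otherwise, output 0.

Answer: 0

Derivation:
Simulating and comparing each generation to the original:
Gen 0 (original, given above): 24 live cells
Gen 1: 23 live cells, differs from original
Gen 2: 23 live cells, differs from original
Gen 3: 22 live cells, differs from original
Gen 4: 21 live cells, differs from original
Gen 5: 19 live cells, differs from original
Gen 6: 15 live cells, differs from original
Gen 7: 10 live cells, differs from original
Gen 8: 14 live cells, differs from original
Gen 9: 14 live cells, differs from original
Gen 10: 14 live cells, differs from original
Gen 11: 14 live cells, differs from original
Gen 12: 17 live cells, differs from original
No period found within 12 steps.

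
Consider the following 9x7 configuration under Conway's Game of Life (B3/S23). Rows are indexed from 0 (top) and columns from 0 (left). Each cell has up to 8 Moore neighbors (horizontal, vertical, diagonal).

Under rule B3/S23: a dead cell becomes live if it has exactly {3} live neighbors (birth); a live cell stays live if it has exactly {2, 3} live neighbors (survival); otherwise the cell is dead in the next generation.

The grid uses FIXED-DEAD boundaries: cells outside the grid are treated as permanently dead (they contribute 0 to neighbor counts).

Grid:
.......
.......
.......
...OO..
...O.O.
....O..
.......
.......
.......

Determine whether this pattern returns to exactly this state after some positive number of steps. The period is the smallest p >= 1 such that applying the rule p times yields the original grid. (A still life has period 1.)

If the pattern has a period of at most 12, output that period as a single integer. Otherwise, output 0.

Simulating and comparing each generation to the original:
Gen 0 (original, given above): 5 live cells
Gen 1: 5 live cells, MATCHES original -> period = 1

Answer: 1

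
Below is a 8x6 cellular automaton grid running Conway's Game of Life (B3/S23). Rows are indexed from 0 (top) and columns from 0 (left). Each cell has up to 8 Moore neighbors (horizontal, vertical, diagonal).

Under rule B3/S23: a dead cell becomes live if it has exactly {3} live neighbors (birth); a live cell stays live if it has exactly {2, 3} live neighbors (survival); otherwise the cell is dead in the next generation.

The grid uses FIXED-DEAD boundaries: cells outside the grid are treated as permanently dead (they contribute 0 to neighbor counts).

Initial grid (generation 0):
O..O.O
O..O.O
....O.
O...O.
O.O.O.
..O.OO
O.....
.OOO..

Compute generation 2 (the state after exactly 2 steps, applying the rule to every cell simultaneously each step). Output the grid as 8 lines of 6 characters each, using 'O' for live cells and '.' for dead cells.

Answer: ......
...O.O
..OO..
......
...O..
...OOO
...OOO
......

Derivation:
Simulating step by step:
Generation 0 (given above): 19 live cells
Generation 1: 14 live cells
......
...O.O
...OOO
.O..OO
....O.
....OO
....O.
.OO...
Generation 2: 11 live cells
(generation 2 grid is the final answer)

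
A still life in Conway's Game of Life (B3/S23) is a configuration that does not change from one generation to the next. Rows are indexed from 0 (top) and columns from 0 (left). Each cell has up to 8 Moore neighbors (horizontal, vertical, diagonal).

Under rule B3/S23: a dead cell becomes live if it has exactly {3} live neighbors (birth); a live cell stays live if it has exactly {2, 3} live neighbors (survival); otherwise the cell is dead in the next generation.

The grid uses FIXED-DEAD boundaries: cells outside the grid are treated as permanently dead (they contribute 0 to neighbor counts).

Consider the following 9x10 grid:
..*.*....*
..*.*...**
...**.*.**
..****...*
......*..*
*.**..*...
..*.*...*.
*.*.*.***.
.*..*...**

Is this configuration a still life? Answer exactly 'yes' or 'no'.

Compute generation 1 and compare to generation 0 (given above):
Generation 1:
........**
..*.*..*..
.......*..
..*...**.*
.*....*...
.***.*.*..
..*.*.*.*.
..*.*.....
.*.*.*..**
Cell (0,2) differs: gen0=1 vs gen1=0 -> NOT a still life.

Answer: no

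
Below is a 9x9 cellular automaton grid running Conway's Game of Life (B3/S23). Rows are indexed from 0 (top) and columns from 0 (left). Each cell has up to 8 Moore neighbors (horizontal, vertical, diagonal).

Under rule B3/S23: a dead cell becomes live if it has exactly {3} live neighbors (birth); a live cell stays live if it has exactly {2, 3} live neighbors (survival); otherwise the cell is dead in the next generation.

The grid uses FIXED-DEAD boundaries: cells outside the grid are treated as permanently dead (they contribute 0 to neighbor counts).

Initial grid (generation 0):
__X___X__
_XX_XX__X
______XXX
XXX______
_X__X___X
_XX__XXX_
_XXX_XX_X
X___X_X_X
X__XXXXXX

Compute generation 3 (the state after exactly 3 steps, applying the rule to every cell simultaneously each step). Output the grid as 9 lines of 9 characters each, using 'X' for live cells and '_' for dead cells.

Simulating step by step:
Generation 0 (given above): 38 live cells
Generation 1: 34 live cells
_XXX_X___
_XXX_X__X
X__X_XXXX
XXX_____X
___X_XXX_
X_______X
X__X____X
X_______X
___XX_X_X
Generation 2: 31 live cells
_X_X_____
X____X__X
X__X_XX_X
XXXX____X
X_X___XXX
____X_X_X
XX_____XX
___XX___X
_______X_
Generation 3: 29 live cells
(generation 3 grid is the final answer)

Answer: _________
XXX__XXX_
X__X_XX_X
X__XXX__X
X_X__XX_X
X____XX__
___XXX__X
________X
_________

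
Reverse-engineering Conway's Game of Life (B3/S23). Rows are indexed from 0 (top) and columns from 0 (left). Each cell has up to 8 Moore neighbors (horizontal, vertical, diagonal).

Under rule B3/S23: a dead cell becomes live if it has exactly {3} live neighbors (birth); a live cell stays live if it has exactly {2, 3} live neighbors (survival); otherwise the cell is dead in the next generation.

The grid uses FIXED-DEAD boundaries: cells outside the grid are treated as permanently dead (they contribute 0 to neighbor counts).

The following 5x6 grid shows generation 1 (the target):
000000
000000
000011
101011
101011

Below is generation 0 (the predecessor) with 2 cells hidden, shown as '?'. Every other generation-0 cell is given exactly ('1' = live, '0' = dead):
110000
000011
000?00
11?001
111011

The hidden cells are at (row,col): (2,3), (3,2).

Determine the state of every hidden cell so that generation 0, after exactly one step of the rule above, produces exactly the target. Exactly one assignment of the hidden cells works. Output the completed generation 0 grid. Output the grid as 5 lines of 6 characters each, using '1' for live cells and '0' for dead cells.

Answer: 110000
000011
000000
110001
111011

Derivation:
Hidden generation-0 cells (in order): (2,3), (3,2).
A hidden cell only influences target cells in its own 3x3 neighborhood. Try each of the 2^2 = 4 assignments, step the completed generation 0 forward once under B3/S23, and compare with the target:
  (2,3)=0 (3,2)=0 -> step reproduces the target at every cell -> ACCEPT
  (2,3)=0 (3,2)=1 -> step gives (2,1)='1' but target has '0' -> reject
  (2,3)=1 (3,2)=0 -> step gives (1,4)='1' but target has '0' -> reject
  (2,3)=1 (3,2)=1 -> step gives (1,4)='1' but target has '0' -> reject
Unique solution: (2,3)=dead, (3,2)=dead.
Check: live-neighbor counts of every cell in the completed generation 0:
111122
221111
221133
343232
342222
Applying B3/S23 to generation 0 with these counts gives:
000000
000000
000011
101011
101011
which matches the target exactly.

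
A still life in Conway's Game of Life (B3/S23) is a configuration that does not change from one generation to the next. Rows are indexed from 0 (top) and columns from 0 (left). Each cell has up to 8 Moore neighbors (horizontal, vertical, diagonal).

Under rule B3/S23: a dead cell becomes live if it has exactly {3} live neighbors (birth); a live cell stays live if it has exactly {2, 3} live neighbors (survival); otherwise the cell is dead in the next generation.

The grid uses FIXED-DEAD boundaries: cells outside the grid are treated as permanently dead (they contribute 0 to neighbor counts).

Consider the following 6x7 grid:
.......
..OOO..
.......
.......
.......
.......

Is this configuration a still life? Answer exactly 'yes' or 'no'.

Answer: no

Derivation:
Compute generation 1 and compare to generation 0 (given above):
Generation 1:
...O...
...O...
...O...
.......
.......
.......
Cell (0,3) differs: gen0=0 vs gen1=1 -> NOT a still life.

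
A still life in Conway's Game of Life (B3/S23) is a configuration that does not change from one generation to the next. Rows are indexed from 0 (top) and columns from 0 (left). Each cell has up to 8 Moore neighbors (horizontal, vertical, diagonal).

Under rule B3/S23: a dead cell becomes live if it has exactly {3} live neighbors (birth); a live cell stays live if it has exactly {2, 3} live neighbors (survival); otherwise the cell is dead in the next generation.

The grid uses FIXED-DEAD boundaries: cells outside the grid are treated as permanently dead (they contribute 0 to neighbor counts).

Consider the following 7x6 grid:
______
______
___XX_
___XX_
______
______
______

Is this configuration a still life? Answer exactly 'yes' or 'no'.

Answer: yes

Derivation:
Compute generation 1 and compare to generation 0 (given above):
Generation 1:
______
______
___XX_
___XX_
______
______
______
The grids are IDENTICAL -> still life.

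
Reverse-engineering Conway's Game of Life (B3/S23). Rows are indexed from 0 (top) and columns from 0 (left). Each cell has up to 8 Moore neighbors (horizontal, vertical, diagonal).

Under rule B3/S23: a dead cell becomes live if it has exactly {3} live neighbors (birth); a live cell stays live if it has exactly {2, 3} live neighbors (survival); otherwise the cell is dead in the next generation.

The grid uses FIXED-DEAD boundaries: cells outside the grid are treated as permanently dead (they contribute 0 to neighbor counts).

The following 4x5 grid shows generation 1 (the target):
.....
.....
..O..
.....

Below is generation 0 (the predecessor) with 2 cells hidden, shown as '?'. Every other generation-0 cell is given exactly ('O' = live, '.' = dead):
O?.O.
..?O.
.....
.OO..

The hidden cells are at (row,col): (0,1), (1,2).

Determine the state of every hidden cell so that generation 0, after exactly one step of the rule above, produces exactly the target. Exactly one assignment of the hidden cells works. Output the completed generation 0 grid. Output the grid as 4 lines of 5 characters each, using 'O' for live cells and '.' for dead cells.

Answer: O..O.
...O.
.....
.OO..

Derivation:
Hidden generation-0 cells (in order): (0,1), (1,2).
A hidden cell only influences target cells in its own 3x3 neighborhood. Try each of the 2^2 = 4 assignments, step the completed generation 0 forward once under B3/S23, and compare with the target:
  (0,1)=. (1,2)=. -> step reproduces the target at every cell -> ACCEPT
  (0,1)=. (1,2)=O -> step gives (0,2)='O' but target has '.' -> reject
  (0,1)=O (1,2)=. -> step gives (0,2)='O' but target has '.' -> reject
  (0,1)=O (1,2)=O -> step gives (0,1)='O' but target has '.' -> reject
Unique solution: (0,1)=dead, (1,2)=dead.
Check: live-neighbor counts of every cell in the completed generation 0:
01212
11212
12321
11110
Applying B3/S23 to generation 0 with these counts gives:
.....
.....
..O..
.....
which matches the target exactly.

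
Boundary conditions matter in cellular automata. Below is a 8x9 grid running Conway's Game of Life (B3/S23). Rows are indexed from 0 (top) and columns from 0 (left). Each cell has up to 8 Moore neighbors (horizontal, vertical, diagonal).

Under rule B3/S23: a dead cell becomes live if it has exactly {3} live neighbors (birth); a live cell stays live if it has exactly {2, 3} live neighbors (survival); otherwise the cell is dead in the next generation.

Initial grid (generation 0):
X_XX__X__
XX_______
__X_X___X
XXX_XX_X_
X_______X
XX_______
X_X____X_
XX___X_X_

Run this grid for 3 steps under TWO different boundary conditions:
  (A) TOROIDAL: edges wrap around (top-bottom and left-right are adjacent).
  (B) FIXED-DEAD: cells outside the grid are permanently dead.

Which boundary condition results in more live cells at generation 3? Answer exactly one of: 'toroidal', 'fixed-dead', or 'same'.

Under TOROIDAL boundary, generation 3:
___XX____
_____X___
_________
_XX_____X
__XXXX___
_________
__X______
XXX___XXX
Population = 17

Under FIXED-DEAD boundary, generation 3:
_________
____XX___
______X__
______X__
__XXXX___
_________
XX_______
_________
Population = 10

Comparison: toroidal=17, fixed-dead=10 -> toroidal

Answer: toroidal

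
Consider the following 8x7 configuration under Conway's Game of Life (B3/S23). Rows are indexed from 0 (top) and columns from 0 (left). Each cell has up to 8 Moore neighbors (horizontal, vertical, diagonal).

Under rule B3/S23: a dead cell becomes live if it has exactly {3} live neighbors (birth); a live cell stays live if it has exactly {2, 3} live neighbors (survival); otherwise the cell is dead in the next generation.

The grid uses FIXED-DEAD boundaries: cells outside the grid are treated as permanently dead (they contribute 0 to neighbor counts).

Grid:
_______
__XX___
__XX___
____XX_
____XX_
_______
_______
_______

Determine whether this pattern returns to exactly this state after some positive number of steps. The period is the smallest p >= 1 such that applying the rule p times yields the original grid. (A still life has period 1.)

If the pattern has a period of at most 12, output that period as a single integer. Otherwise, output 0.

Simulating and comparing each generation to the original:
Gen 0 (original, given above): 8 live cells
Gen 1: 6 live cells, differs from original
Gen 2: 8 live cells, MATCHES original -> period = 2

Answer: 2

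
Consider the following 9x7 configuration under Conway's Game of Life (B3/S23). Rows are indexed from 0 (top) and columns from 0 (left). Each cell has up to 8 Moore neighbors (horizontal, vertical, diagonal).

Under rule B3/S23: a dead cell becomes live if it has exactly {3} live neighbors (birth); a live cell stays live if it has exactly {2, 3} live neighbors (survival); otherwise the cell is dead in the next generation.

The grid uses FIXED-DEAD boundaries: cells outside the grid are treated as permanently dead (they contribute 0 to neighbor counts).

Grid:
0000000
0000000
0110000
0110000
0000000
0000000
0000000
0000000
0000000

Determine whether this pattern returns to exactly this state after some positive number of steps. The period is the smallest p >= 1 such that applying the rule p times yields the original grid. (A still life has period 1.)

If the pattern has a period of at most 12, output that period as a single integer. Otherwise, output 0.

Answer: 1

Derivation:
Simulating and comparing each generation to the original:
Gen 0 (original, given above): 4 live cells
Gen 1: 4 live cells, MATCHES original -> period = 1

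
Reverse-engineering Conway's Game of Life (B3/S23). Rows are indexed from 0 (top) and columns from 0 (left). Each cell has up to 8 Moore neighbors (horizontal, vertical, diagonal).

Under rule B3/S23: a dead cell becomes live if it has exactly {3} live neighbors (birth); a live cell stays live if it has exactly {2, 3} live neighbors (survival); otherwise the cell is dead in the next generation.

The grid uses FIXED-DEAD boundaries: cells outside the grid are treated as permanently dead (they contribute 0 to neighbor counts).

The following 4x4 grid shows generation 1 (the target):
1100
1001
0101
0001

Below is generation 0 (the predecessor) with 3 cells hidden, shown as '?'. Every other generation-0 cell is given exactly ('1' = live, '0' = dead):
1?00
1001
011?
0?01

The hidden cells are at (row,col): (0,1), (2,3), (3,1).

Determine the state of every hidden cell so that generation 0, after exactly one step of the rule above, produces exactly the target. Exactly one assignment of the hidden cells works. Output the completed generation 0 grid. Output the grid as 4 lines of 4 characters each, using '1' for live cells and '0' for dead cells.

Hidden generation-0 cells (in order): (0,1), (2,3), (3,1).
A hidden cell only influences target cells in its own 3x3 neighborhood. Try each of the 2^3 = 8 assignments, step the completed generation 0 forward once under B3/S23, and compare with the target:
  (0,1)=0 (2,3)=0 (3,1)=0 -> step gives (0,0)='0' but target has '1' -> reject
  (0,1)=0 (2,3)=0 (3,1)=1 -> step gives (0,0)='0' but target has '1' -> reject
  (0,1)=0 (2,3)=1 (3,1)=0 -> step gives (0,0)='0' but target has '1' -> reject
  (0,1)=0 (2,3)=1 (3,1)=1 -> step gives (0,0)='0' but target has '1' -> reject
  (0,1)=1 (2,3)=0 (3,1)=0 -> step gives (1,3)='0' but target has '1' -> reject
  (0,1)=1 (2,3)=0 (3,1)=1 -> step gives (1,3)='0' but target has '1' -> reject
  (0,1)=1 (2,3)=1 (3,1)=0 -> step reproduces the target at every cell -> ACCEPT
  (0,1)=1 (2,3)=1 (3,1)=1 -> step gives (2,0)='1' but target has '0' -> reject
Unique solution: (0,1)=live, (2,3)=live, (3,1)=dead.
Check: live-neighbor counts of every cell in the completed generation 0:
2221
3552
2243
1242
Applying B3/S23 to generation 0 with these counts gives:
1100
1001
0101
0001
which matches the target exactly.

Answer: 1100
1001
0111
0001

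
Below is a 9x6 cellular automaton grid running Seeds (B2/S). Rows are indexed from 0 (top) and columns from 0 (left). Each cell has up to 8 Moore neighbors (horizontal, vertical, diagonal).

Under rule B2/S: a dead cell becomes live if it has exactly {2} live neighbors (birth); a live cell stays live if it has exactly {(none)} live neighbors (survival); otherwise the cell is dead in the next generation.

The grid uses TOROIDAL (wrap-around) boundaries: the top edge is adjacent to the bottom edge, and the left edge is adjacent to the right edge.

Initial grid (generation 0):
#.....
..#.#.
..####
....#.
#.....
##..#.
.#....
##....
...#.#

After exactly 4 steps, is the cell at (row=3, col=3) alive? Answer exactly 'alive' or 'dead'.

Answer: dead

Derivation:
Simulating step by step:
Generation 0 (given above): 17 live cells
Generation 1: 14 live cells
.##...
#.....
.#....
###...
...##.
..#...
......
....##
..#.#.
Generation 2: 12 live cells
#....#
......
.....#
....##
#....#
....#.
...###
......
#.....
Generation 3: 7 live cells
.#....
....#.
#.....
......
...#..
......
......
#..#..
.#....
Generation 4: 8 live cells
#.#...
##...#
.....#
......
......
......
......
.##...
......

Cell (3,3) at generation 4: 0 -> dead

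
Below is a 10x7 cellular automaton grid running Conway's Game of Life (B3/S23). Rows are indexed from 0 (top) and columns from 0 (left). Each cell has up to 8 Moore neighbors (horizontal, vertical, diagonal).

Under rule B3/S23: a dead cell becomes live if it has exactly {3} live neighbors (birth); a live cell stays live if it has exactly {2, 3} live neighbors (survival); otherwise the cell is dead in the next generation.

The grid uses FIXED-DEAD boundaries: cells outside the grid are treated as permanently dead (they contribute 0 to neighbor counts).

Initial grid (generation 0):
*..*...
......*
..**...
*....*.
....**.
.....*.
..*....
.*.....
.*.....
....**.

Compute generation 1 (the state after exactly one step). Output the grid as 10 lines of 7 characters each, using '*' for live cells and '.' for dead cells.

Simulating step by step:
Generation 0 (given above): 15 live cells
Generation 1: 11 live cells
(generation 1 grid is the final answer)

Answer: .......
..**...
.......
...*.*.
....***
....**.
.......
.**....
.......
.......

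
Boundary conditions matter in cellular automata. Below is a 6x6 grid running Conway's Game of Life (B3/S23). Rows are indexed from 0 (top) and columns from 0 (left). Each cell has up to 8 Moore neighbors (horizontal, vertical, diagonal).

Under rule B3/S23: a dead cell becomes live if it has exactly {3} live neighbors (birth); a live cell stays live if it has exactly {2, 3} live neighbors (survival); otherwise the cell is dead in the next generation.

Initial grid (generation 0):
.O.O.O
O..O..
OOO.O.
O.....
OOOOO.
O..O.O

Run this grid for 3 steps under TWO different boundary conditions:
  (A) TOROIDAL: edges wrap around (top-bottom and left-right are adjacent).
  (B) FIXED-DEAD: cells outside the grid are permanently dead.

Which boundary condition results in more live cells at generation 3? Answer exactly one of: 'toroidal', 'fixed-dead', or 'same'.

Answer: fixed-dead

Derivation:
Under TOROIDAL boundary, generation 3:
.OOO..
.O...O
......
.....O
...OOO
....O.
Population = 10

Under FIXED-DEAD boundary, generation 3:
......
....O.
..O.OO
....OO
.O..OO
.O..O.
Population = 11

Comparison: toroidal=10, fixed-dead=11 -> fixed-dead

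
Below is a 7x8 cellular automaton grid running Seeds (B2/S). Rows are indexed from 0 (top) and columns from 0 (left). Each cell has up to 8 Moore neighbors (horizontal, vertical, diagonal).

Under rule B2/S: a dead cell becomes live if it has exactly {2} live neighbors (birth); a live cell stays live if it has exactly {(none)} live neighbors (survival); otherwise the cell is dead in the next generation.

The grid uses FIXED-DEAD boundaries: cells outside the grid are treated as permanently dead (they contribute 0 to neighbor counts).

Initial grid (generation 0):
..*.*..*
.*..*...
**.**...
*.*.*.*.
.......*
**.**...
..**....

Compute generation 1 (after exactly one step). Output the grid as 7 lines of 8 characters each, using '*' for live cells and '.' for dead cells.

Answer: .*...*..
........
........
.......*
......*.
........
*.......

Derivation:
Simulating step by step:
Generation 0 (given above): 20 live cells
Generation 1: 5 live cells
(generation 1 grid is the final answer)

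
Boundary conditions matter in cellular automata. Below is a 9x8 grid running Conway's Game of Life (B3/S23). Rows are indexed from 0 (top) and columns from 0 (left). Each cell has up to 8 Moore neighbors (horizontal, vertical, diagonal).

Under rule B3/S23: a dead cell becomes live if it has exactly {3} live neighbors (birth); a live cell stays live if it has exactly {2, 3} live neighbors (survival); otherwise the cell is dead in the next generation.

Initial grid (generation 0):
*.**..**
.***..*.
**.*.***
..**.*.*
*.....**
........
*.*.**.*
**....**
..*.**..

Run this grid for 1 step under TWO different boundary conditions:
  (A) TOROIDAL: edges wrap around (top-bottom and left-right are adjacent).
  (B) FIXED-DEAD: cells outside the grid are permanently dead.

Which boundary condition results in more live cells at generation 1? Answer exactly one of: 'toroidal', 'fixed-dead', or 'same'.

Answer: fixed-dead

Derivation:
Under TOROIDAL boundary, generation 1:
*.....**
........
.....*..
..**.*..
*.....**
.*...*..
.....*..
..*.....
..*.**..
Population = 17

Under FIXED-DEAD boundary, generation 1:
...*..**
........
*....*.*
*.**.*..
......**
.*...*.*
*....*.*
*.*....*
.*...**.
Population = 24

Comparison: toroidal=17, fixed-dead=24 -> fixed-dead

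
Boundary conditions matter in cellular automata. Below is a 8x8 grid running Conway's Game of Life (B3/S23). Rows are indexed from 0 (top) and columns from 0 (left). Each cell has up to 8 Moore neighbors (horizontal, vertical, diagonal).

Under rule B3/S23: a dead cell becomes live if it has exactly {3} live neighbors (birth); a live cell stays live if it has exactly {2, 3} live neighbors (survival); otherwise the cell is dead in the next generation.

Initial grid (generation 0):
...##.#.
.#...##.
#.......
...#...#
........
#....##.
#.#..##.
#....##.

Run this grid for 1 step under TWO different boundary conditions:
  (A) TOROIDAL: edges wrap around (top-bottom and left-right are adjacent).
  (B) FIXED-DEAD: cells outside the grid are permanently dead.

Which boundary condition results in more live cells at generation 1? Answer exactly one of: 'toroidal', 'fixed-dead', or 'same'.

Answer: toroidal

Derivation:
Under TOROIDAL boundary, generation 1:
....#...
....####
#.....##
........
......##
.#...##.
#...#...
.#.#....
Population = 17

Under FIXED-DEAD boundary, generation 1:
....#.#.
....###.
......#.
........
......#.
.#...##.
#...#..#
.#...##.
Population = 16

Comparison: toroidal=17, fixed-dead=16 -> toroidal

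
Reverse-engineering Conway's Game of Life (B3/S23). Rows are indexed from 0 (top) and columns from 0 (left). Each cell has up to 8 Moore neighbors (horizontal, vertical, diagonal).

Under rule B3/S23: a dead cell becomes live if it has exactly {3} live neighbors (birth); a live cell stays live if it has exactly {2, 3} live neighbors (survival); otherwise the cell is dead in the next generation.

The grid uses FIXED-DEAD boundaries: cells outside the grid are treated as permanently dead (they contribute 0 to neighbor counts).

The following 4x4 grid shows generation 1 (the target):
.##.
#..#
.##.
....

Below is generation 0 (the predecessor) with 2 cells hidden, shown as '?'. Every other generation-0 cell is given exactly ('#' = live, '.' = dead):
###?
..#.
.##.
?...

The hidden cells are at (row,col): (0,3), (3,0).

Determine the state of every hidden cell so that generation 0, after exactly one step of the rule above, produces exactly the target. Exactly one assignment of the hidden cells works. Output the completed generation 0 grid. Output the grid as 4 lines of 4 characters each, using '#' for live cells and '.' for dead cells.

Answer: ###.
..#.
.##.
....

Derivation:
Hidden generation-0 cells (in order): (0,3), (3,0).
A hidden cell only influences target cells in its own 3x3 neighborhood. Try each of the 2^2 = 4 assignments, step the completed generation 0 forward once under B3/S23, and compare with the target:
  (0,3)=. (3,0)=. -> step reproduces the target at every cell -> ACCEPT
  (0,3)=. (3,0)=# -> step gives (3,1)='#' but target has '.' -> reject
  (0,3)=# (3,0)=. -> step gives (0,3)='#' but target has '.' -> reject
  (0,3)=# (3,0)=# -> step gives (0,3)='#' but target has '.' -> reject
Unique solution: (0,3)=dead, (3,0)=dead.
Check: live-neighbor counts of every cell in the completed generation 0:
1322
3643
1222
1221
Applying B3/S23 to generation 0 with these counts gives:
.##.
#..#
.##.
....
which matches the target exactly.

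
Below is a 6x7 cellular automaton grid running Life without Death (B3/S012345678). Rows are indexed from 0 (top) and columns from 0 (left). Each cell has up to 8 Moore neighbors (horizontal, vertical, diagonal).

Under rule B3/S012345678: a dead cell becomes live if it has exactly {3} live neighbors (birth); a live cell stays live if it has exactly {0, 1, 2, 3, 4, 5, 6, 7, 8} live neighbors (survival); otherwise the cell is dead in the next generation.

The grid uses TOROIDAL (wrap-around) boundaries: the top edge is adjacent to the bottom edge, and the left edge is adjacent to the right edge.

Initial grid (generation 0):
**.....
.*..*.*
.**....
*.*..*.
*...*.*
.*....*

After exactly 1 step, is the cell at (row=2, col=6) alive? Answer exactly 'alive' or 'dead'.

Simulating step by step:
Generation 0 (given above): 15 live cells
Generation 1: 23 live cells
***..**
.*..*.*
.***.**
*.**.*.
*...*.*
.*...**

Cell (2,6) at generation 1: 1 -> alive

Answer: alive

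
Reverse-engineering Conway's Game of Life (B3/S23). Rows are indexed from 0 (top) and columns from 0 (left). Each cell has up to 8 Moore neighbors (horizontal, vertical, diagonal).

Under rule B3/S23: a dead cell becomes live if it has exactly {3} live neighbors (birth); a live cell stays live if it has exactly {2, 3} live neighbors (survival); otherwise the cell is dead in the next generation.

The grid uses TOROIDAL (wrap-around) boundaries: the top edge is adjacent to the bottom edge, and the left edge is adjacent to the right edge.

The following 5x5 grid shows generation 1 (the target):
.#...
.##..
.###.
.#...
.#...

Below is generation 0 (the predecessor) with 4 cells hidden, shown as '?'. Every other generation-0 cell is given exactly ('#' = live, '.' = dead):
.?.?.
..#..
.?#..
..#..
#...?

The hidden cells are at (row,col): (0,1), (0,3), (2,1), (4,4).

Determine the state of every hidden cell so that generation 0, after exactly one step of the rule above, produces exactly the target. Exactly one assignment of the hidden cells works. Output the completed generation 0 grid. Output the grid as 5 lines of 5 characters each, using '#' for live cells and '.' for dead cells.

Hidden generation-0 cells (in order): (0,1), (0,3), (2,1), (4,4).
A hidden cell only influences target cells in its own 3x3 neighborhood. Try each of the 2^4 = 16 assignments, step the completed generation 0 forward once under B3/S23, and compare with the target:
  (0,1)=. (0,3)=. (2,1)=. (4,4)=. -> step gives (0,1)='.' but target has '#' -> reject
  (0,1)=. (0,3)=. (2,1)=. (4,4)=# -> step gives (0,1)='.' but target has '#' -> reject
  (0,1)=. (0,3)=. (2,1)=# (4,4)=. -> step gives (0,1)='.' but target has '#' -> reject
  (0,1)=. (0,3)=. (2,1)=# (4,4)=# -> step gives (0,1)='.' but target has '#' -> reject
  (0,1)=. (0,3)=# (2,1)=. (4,4)=. -> step gives (0,1)='.' but target has '#' -> reject
  (0,1)=. (0,3)=# (2,1)=. (4,4)=# -> step gives (0,1)='.' but target has '#' -> reject
  (0,1)=. (0,3)=# (2,1)=# (4,4)=. -> step gives (0,1)='.' but target has '#' -> reject
  (0,1)=. (0,3)=# (2,1)=# (4,4)=# -> step gives (0,1)='.' but target has '#' -> reject
  (0,1)=# (0,3)=. (2,1)=. (4,4)=. -> step reproduces the target at every cell -> ACCEPT
  (0,1)=# (0,3)=. (2,1)=. (4,4)=# -> step gives (0,0)='#' but target has '.' -> reject
  (0,1)=# (0,3)=. (2,1)=# (4,4)=. -> step gives (1,1)='.' but target has '#' -> reject
  (0,1)=# (0,3)=. (2,1)=# (4,4)=# -> step gives (0,0)='#' but target has '.' -> reject
  (0,1)=# (0,3)=# (2,1)=. (4,4)=. -> step gives (0,2)='#' but target has '.' -> reject
  (0,1)=# (0,3)=# (2,1)=. (4,4)=# -> step gives (0,0)='#' but target has '.' -> reject
  (0,1)=# (0,3)=# (2,1)=# (4,4)=. -> step gives (0,2)='#' but target has '.' -> reject
  (0,1)=# (0,3)=# (2,1)=# (4,4)=# -> step gives (0,0)='#' but target has '.' -> reject
Unique solution: (0,1)=live, (0,3)=dead, (2,1)=dead, (4,4)=dead.
Check: live-neighbor counts of every cell in the completed generation 0:
22211
13220
03230
13121
13211
Applying B3/S23 to generation 0 with these counts gives:
.#...
.##..
.###.
.#...
.#...
which matches the target exactly.

Answer: .#...
..#..
..#..
..#..
#....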